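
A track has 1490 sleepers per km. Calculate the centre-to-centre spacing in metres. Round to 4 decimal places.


Spacing = 1000 m / number of sleepers
Spacing = 1000 / 1490
Spacing = 0.6711 m

0.6711


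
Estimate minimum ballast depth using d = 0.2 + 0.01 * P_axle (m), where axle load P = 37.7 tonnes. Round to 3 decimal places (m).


d = 0.2 + 0.01 * 37.7
d = 0.2 + 0.377
d = 0.577 m

0.577


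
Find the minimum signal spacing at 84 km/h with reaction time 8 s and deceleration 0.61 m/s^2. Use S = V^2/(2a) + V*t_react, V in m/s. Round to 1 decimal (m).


V = 84 / 3.6 = 23.3333 m/s
Braking distance = 23.3333^2 / (2*0.61) = 446.2659 m
Sighting distance = 23.3333 * 8 = 186.6667 m
S = 446.2659 + 186.6667 = 632.9 m

632.9


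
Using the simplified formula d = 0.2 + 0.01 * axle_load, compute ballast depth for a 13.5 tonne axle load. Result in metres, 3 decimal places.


d = 0.2 + 0.01 * 13.5
d = 0.2 + 0.135
d = 0.335 m

0.335


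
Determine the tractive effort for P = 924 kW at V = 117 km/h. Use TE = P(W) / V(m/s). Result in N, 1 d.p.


Convert: P = 924 kW = 924000 W
V = 117 / 3.6 = 32.5 m/s
TE = 924000 / 32.5
TE = 28430.8 N

28430.8


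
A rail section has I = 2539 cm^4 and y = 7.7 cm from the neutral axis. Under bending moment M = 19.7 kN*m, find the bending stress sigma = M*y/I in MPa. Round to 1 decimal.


Convert units:
M = 19.7 kN*m = 19700000 N*mm
y = 7.7 cm = 77 mm
I = 2539 cm^4 = 25390000 mm^4
sigma = 19700000 * 77 / 25390000
sigma = 59.7 MPa

59.7


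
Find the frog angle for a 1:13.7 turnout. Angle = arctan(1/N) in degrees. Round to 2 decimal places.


1/N = 1/13.7 = 0.072993
angle = arctan(0.072993) = 0.072863 rad
angle = 0.072863 * 180/pi = 4.17 degrees

4.17


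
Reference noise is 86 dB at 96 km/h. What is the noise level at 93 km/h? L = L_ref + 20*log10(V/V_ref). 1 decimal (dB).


V/V_ref = 93 / 96 = 0.96875
log10(0.96875) = -0.013788
20 * -0.013788 = -0.2758
L = 86 + -0.2758 = 85.7 dB

85.7


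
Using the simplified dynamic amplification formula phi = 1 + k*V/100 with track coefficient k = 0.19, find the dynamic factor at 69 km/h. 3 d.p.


phi = 1 + k * V / 100
phi = 1 + 0.19 * 69 / 100
phi = 1 + 0.1311
phi = 1.131

1.131


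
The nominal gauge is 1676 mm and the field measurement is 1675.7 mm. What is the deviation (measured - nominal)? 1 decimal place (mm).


Deviation = measured - nominal
Deviation = 1675.7 - 1676
Deviation = -0.3 mm

-0.3


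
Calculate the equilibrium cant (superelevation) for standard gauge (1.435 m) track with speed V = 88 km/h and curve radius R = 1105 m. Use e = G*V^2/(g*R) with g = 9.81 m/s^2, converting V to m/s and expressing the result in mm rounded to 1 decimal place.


Convert speed: V = 88 / 3.6 = 24.4444 m/s
Apply formula: e = 1.435 * 24.4444^2 / (9.81 * 1105)
e = 1.435 * 597.5309 / 10840.05
e = 0.079101 m = 79.1 mm

79.1


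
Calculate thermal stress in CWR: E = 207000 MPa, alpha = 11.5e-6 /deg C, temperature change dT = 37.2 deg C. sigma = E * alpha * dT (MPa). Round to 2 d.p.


sigma = E * alpha * dT
sigma = 207000 * 11.5e-6 * 37.2
sigma = 2.3805 * 37.2
sigma = 88.55 MPa

88.55


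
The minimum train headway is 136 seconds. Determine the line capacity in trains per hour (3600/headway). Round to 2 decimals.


Capacity = 3600 / headway
Capacity = 3600 / 136
Capacity = 26.47 trains/hour

26.47


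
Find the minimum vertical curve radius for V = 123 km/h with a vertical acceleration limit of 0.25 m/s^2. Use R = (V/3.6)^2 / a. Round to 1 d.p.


Convert speed: V = 123 / 3.6 = 34.1667 m/s
V^2 = 1167.3611 m^2/s^2
R_v = 1167.3611 / 0.25
R_v = 4669.4 m

4669.4


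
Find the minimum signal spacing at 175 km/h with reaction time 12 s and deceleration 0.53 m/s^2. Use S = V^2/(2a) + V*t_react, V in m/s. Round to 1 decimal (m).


V = 175 / 3.6 = 48.6111 m/s
Braking distance = 48.6111^2 / (2*0.53) = 2229.2831 m
Sighting distance = 48.6111 * 12 = 583.3333 m
S = 2229.2831 + 583.3333 = 2812.6 m

2812.6


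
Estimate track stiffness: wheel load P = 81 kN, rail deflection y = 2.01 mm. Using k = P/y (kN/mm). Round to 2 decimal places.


Track stiffness k = P / y
k = 81 / 2.01
k = 40.30 kN/mm

40.30


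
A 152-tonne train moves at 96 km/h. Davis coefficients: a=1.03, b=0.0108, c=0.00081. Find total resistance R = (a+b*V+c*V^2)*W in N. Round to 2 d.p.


b*V = 0.0108 * 96 = 1.0368
c*V^2 = 0.00081 * 9216 = 7.46496
R_per_t = 1.03 + 1.0368 + 7.46496 = 9.53176 N/t
R_total = 9.53176 * 152 = 1448.83 N

1448.83


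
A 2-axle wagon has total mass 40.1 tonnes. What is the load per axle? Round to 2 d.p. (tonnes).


Load per axle = total weight / number of axles
Load = 40.1 / 2
Load = 20.05 tonnes

20.05


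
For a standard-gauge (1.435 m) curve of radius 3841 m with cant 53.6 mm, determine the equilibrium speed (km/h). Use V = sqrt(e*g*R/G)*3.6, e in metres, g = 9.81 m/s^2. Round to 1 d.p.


Convert cant: e = 53.6 mm = 0.0536 m
V_ms = sqrt(0.0536 * 9.81 * 3841 / 1.435)
V_ms = sqrt(1407.428053) = 37.5157 m/s
V = 37.5157 * 3.6 = 135.1 km/h

135.1


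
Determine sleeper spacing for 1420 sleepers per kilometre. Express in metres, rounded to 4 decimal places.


Spacing = 1000 m / number of sleepers
Spacing = 1000 / 1420
Spacing = 0.7042 m

0.7042


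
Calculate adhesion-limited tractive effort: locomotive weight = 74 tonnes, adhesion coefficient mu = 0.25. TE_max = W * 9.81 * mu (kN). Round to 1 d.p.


TE_max = W * g * mu
TE_max = 74 * 9.81 * 0.25
TE_max = 725.94 * 0.25
TE_max = 181.5 kN

181.5


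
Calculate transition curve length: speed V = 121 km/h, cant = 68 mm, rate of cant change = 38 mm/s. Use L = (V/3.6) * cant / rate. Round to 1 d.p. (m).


Convert speed: V = 121 / 3.6 = 33.6111 m/s
L = 33.6111 * 68 / 38
L = 2285.5556 / 38
L = 60.1 m

60.1


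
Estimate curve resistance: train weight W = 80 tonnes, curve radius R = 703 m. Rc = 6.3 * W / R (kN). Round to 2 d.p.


Rc = 6.3 * W / R
Rc = 6.3 * 80 / 703
Rc = 504.0 / 703
Rc = 0.72 kN

0.72


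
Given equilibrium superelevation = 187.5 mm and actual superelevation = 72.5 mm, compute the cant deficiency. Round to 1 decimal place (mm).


Cant deficiency = equilibrium cant - actual cant
CD = 187.5 - 72.5
CD = 115.0 mm

115.0


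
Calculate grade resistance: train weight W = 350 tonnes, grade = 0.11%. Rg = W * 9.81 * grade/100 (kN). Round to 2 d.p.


Rg = W * 9.81 * grade / 100
Rg = 350 * 9.81 * 0.11 / 100
Rg = 3433.5 * 0.0011
Rg = 3.78 kN

3.78


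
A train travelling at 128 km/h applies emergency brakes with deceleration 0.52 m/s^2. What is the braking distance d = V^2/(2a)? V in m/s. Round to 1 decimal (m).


Convert speed: V = 128 / 3.6 = 35.5556 m/s
V^2 = 1264.1975
d = 1264.1975 / (2 * 0.52)
d = 1264.1975 / 1.04
d = 1215.6 m

1215.6


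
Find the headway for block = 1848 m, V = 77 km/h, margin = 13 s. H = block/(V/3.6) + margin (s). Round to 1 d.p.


V = 77 / 3.6 = 21.3889 m/s
Block traversal time = 1848 / 21.3889 = 86.4 s
Headway = 86.4 + 13
Headway = 99.4 s

99.4


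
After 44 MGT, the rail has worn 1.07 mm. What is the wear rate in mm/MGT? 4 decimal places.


Wear rate = total wear / cumulative tonnage
Rate = 1.07 / 44
Rate = 0.0243 mm/MGT

0.0243


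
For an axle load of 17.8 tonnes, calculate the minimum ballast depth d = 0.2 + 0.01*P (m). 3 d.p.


d = 0.2 + 0.01 * 17.8
d = 0.2 + 0.178
d = 0.378 m

0.378


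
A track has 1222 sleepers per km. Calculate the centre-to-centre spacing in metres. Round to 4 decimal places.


Spacing = 1000 m / number of sleepers
Spacing = 1000 / 1222
Spacing = 0.8183 m

0.8183


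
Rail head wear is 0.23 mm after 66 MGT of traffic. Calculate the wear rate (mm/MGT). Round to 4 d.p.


Wear rate = total wear / cumulative tonnage
Rate = 0.23 / 66
Rate = 0.0035 mm/MGT

0.0035


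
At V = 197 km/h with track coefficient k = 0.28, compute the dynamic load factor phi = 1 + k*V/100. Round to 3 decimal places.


phi = 1 + k * V / 100
phi = 1 + 0.28 * 197 / 100
phi = 1 + 0.5516
phi = 1.552

1.552


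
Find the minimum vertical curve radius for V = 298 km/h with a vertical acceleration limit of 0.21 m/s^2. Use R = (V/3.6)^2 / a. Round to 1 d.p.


Convert speed: V = 298 / 3.6 = 82.7778 m/s
V^2 = 6852.1605 m^2/s^2
R_v = 6852.1605 / 0.21
R_v = 32629.3 m

32629.3


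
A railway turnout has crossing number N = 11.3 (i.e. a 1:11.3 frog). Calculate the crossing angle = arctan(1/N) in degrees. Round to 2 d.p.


1/N = 1/11.3 = 0.088496
angle = arctan(0.088496) = 0.088266 rad
angle = 0.088266 * 180/pi = 5.06 degrees

5.06


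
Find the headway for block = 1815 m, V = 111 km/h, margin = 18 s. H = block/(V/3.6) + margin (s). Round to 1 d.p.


V = 111 / 3.6 = 30.8333 m/s
Block traversal time = 1815 / 30.8333 = 58.8649 s
Headway = 58.8649 + 18
Headway = 76.9 s

76.9


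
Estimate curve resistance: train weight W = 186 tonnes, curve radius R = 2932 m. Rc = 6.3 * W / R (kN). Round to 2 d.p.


Rc = 6.3 * W / R
Rc = 6.3 * 186 / 2932
Rc = 1171.8 / 2932
Rc = 0.40 kN

0.40


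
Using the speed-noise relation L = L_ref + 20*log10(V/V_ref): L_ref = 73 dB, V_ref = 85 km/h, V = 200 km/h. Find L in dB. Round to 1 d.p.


V/V_ref = 200 / 85 = 2.352941
log10(2.352941) = 0.371611
20 * 0.371611 = 7.4322
L = 73 + 7.4322 = 80.4 dB

80.4


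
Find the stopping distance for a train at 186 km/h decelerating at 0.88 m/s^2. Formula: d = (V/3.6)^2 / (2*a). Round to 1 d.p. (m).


Convert speed: V = 186 / 3.6 = 51.6667 m/s
V^2 = 2669.4444
d = 2669.4444 / (2 * 0.88)
d = 2669.4444 / 1.76
d = 1516.7 m

1516.7


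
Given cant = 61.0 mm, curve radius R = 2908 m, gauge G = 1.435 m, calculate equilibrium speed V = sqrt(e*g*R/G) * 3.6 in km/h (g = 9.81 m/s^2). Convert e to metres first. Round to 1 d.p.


Convert cant: e = 61.0 mm = 0.0610 m
V_ms = sqrt(0.0610 * 9.81 * 2908 / 1.435)
V_ms = sqrt(1212.666397) = 34.8234 m/s
V = 34.8234 * 3.6 = 125.4 km/h

125.4


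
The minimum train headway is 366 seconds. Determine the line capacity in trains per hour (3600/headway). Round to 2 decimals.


Capacity = 3600 / headway
Capacity = 3600 / 366
Capacity = 9.84 trains/hour

9.84


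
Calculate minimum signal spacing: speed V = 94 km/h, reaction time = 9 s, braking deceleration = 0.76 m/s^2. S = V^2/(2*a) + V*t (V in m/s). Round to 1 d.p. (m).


V = 94 / 3.6 = 26.1111 m/s
Braking distance = 26.1111^2 / (2*0.76) = 448.5461 m
Sighting distance = 26.1111 * 9 = 235.0 m
S = 448.5461 + 235.0 = 683.5 m

683.5


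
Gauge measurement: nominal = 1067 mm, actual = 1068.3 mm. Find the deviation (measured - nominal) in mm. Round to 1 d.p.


Deviation = measured - nominal
Deviation = 1068.3 - 1067
Deviation = 1.3 mm

1.3


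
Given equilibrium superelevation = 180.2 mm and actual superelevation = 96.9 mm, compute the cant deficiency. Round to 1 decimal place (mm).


Cant deficiency = equilibrium cant - actual cant
CD = 180.2 - 96.9
CD = 83.3 mm

83.3


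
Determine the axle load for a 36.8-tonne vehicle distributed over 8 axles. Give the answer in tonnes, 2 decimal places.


Load per axle = total weight / number of axles
Load = 36.8 / 8
Load = 4.60 tonnes

4.60


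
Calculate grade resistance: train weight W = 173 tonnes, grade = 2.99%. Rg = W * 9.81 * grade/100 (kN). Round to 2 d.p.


Rg = W * 9.81 * grade / 100
Rg = 173 * 9.81 * 2.99 / 100
Rg = 1697.13 * 0.0299
Rg = 50.74 kN

50.74


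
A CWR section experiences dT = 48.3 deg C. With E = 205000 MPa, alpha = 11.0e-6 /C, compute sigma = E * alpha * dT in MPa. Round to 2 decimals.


sigma = E * alpha * dT
sigma = 205000 * 11.0e-6 * 48.3
sigma = 2.255 * 48.3
sigma = 108.92 MPa

108.92


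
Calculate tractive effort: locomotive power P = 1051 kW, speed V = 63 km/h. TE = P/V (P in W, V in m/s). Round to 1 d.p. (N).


Convert: P = 1051 kW = 1051000 W
V = 63 / 3.6 = 17.5 m/s
TE = 1051000 / 17.5
TE = 60057.1 N

60057.1


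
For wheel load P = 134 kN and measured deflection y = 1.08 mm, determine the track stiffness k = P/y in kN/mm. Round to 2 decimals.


Track stiffness k = P / y
k = 134 / 1.08
k = 124.07 kN/mm

124.07


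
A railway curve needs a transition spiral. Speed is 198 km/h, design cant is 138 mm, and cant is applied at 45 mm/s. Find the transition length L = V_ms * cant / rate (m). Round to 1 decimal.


Convert speed: V = 198 / 3.6 = 55.0 m/s
L = 55.0 * 138 / 45
L = 7590.0 / 45
L = 168.7 m

168.7


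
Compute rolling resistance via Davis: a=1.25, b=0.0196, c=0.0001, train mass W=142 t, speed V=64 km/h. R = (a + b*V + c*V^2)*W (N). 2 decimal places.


b*V = 0.0196 * 64 = 1.2544
c*V^2 = 0.0001 * 4096 = 0.4096
R_per_t = 1.25 + 1.2544 + 0.4096 = 2.914 N/t
R_total = 2.914 * 142 = 413.79 N

413.79


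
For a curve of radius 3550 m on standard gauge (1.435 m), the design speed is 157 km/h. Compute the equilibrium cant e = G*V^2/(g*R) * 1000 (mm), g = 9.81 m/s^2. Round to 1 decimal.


Convert speed: V = 157 / 3.6 = 43.6111 m/s
Apply formula: e = 1.435 * 43.6111^2 / (9.81 * 3550)
e = 1.435 * 1901.929 / 34825.5
e = 0.07837 m = 78.4 mm

78.4


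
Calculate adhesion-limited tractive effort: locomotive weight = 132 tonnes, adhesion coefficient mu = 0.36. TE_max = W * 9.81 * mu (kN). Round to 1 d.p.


TE_max = W * g * mu
TE_max = 132 * 9.81 * 0.36
TE_max = 1294.92 * 0.36
TE_max = 466.2 kN

466.2


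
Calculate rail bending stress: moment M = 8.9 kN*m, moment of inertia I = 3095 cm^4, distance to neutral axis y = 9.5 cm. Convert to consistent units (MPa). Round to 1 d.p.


Convert units:
M = 8.9 kN*m = 8900000 N*mm
y = 9.5 cm = 95 mm
I = 3095 cm^4 = 30950000 mm^4
sigma = 8900000 * 95 / 30950000
sigma = 27.3 MPa

27.3


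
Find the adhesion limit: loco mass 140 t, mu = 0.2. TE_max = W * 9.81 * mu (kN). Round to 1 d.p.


TE_max = W * g * mu
TE_max = 140 * 9.81 * 0.2
TE_max = 1373.4 * 0.2
TE_max = 274.7 kN

274.7


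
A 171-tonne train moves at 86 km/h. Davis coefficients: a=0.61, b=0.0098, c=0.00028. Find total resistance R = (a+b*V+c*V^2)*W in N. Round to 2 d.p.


b*V = 0.0098 * 86 = 0.8428
c*V^2 = 0.00028 * 7396 = 2.07088
R_per_t = 0.61 + 0.8428 + 2.07088 = 3.52368 N/t
R_total = 3.52368 * 171 = 602.55 N

602.55


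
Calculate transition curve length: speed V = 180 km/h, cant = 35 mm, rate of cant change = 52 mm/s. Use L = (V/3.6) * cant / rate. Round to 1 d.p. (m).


Convert speed: V = 180 / 3.6 = 50.0 m/s
L = 50.0 * 35 / 52
L = 1750.0 / 52
L = 33.7 m

33.7


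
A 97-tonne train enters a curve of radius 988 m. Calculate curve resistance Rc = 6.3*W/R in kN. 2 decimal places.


Rc = 6.3 * W / R
Rc = 6.3 * 97 / 988
Rc = 611.1 / 988
Rc = 0.62 kN

0.62


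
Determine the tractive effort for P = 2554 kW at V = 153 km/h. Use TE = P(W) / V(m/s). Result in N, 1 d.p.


Convert: P = 2554 kW = 2554000 W
V = 153 / 3.6 = 42.5 m/s
TE = 2554000 / 42.5
TE = 60094.1 N

60094.1


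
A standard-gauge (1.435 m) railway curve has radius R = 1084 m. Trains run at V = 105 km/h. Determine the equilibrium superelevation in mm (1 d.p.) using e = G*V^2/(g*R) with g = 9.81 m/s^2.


Convert speed: V = 105 / 3.6 = 29.1667 m/s
Apply formula: e = 1.435 * 29.1667^2 / (9.81 * 1084)
e = 1.435 * 850.6944 / 10634.04
e = 0.114796 m = 114.8 mm

114.8


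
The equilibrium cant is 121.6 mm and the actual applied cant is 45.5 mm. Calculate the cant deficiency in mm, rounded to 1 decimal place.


Cant deficiency = equilibrium cant - actual cant
CD = 121.6 - 45.5
CD = 76.1 mm

76.1


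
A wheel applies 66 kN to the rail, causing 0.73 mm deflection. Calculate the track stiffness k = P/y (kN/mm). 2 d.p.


Track stiffness k = P / y
k = 66 / 0.73
k = 90.41 kN/mm

90.41


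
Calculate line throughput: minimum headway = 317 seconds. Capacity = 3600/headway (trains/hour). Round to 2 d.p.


Capacity = 3600 / headway
Capacity = 3600 / 317
Capacity = 11.36 trains/hour

11.36


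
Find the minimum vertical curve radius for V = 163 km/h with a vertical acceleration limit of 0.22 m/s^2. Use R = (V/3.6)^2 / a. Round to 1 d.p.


Convert speed: V = 163 / 3.6 = 45.2778 m/s
V^2 = 2050.0772 m^2/s^2
R_v = 2050.0772 / 0.22
R_v = 9318.5 m

9318.5


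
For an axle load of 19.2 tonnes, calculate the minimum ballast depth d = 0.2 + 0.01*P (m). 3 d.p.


d = 0.2 + 0.01 * 19.2
d = 0.2 + 0.192
d = 0.392 m

0.392


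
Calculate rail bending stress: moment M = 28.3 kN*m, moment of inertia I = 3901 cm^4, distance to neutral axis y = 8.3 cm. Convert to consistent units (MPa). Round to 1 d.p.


Convert units:
M = 28.3 kN*m = 28300000 N*mm
y = 8.3 cm = 83 mm
I = 3901 cm^4 = 39010000 mm^4
sigma = 28300000 * 83 / 39010000
sigma = 60.2 MPa

60.2


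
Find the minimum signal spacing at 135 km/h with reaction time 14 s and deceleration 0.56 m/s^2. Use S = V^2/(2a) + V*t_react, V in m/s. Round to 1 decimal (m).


V = 135 / 3.6 = 37.5 m/s
Braking distance = 37.5^2 / (2*0.56) = 1255.5804 m
Sighting distance = 37.5 * 14 = 525.0 m
S = 1255.5804 + 525.0 = 1780.6 m

1780.6


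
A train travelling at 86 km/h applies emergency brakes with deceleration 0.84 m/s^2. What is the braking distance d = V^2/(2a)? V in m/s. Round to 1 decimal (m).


Convert speed: V = 86 / 3.6 = 23.8889 m/s
V^2 = 570.679
d = 570.679 / (2 * 0.84)
d = 570.679 / 1.68
d = 339.7 m

339.7


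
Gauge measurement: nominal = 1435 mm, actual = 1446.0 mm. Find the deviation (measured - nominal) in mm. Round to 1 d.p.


Deviation = measured - nominal
Deviation = 1446.0 - 1435
Deviation = 11.0 mm

11.0


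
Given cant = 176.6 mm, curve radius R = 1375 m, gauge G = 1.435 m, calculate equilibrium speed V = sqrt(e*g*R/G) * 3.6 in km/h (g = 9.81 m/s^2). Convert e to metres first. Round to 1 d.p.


Convert cant: e = 176.6 mm = 0.1766 m
V_ms = sqrt(0.1766 * 9.81 * 1375 / 1.435)
V_ms = sqrt(1660.009233) = 40.7432 m/s
V = 40.7432 * 3.6 = 146.7 km/h

146.7


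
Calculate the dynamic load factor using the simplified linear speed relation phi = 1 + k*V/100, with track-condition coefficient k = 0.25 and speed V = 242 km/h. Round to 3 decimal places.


phi = 1 + k * V / 100
phi = 1 + 0.25 * 242 / 100
phi = 1 + 0.605
phi = 1.605

1.605


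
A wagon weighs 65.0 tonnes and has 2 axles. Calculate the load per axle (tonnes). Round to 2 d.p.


Load per axle = total weight / number of axles
Load = 65.0 / 2
Load = 32.50 tonnes

32.50


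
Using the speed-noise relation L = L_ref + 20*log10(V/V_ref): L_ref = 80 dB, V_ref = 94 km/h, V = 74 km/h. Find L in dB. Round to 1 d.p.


V/V_ref = 74 / 94 = 0.787234
log10(0.787234) = -0.103896
20 * -0.103896 = -2.0779
L = 80 + -2.0779 = 77.9 dB

77.9


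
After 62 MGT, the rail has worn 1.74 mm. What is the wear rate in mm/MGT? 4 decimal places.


Wear rate = total wear / cumulative tonnage
Rate = 1.74 / 62
Rate = 0.0281 mm/MGT

0.0281


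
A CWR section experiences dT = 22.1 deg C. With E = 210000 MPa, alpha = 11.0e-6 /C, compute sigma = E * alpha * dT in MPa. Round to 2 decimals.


sigma = E * alpha * dT
sigma = 210000 * 11.0e-6 * 22.1
sigma = 2.31 * 22.1
sigma = 51.05 MPa

51.05


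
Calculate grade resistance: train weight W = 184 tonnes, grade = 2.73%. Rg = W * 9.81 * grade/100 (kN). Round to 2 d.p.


Rg = W * 9.81 * grade / 100
Rg = 184 * 9.81 * 2.73 / 100
Rg = 1805.04 * 0.0273
Rg = 49.28 kN

49.28


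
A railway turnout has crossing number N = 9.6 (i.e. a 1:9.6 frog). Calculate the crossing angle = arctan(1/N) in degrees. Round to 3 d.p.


1/N = 1/9.6 = 0.104167
angle = arctan(0.104167) = 0.103792 rad
angle = 0.103792 * 180/pi = 5.947 degrees

5.947


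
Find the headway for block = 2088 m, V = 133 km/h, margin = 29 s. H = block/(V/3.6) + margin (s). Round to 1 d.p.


V = 133 / 3.6 = 36.9444 m/s
Block traversal time = 2088 / 36.9444 = 56.5173 s
Headway = 56.5173 + 29
Headway = 85.5 s

85.5


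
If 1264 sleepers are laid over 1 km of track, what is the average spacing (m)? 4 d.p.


Spacing = 1000 m / number of sleepers
Spacing = 1000 / 1264
Spacing = 0.7911 m

0.7911


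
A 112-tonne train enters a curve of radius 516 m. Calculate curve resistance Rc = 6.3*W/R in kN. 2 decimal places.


Rc = 6.3 * W / R
Rc = 6.3 * 112 / 516
Rc = 705.6 / 516
Rc = 1.37 kN

1.37


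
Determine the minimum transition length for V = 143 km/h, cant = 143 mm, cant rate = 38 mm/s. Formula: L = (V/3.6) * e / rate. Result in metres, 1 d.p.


Convert speed: V = 143 / 3.6 = 39.7222 m/s
L = 39.7222 * 143 / 38
L = 5680.2778 / 38
L = 149.5 m

149.5


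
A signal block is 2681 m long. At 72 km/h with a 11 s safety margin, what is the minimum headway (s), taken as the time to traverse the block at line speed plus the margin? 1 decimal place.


V = 72 / 3.6 = 20.0 m/s
Block traversal time = 2681 / 20.0 = 134.05 s
Headway = 134.05 + 11
Headway = 145.1 s

145.1


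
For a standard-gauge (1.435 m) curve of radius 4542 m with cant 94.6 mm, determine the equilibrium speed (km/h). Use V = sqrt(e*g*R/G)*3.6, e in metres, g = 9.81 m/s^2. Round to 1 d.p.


Convert cant: e = 94.6 mm = 0.0946 m
V_ms = sqrt(0.0946 * 9.81 * 4542 / 1.435)
V_ms = sqrt(2937.347799) = 54.1973 m/s
V = 54.1973 * 3.6 = 195.1 km/h

195.1


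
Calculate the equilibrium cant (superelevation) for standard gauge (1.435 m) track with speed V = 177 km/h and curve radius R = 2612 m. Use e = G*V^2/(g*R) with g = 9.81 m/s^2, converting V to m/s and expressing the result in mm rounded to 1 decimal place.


Convert speed: V = 177 / 3.6 = 49.1667 m/s
Apply formula: e = 1.435 * 49.1667^2 / (9.81 * 2612)
e = 1.435 * 2417.3611 / 25623.72
e = 0.135379 m = 135.4 mm

135.4


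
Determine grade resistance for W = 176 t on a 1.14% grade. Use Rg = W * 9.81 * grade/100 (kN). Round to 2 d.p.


Rg = W * 9.81 * grade / 100
Rg = 176 * 9.81 * 1.14 / 100
Rg = 1726.56 * 0.0114
Rg = 19.68 kN

19.68


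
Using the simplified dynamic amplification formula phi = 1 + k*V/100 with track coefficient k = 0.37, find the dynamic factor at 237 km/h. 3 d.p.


phi = 1 + k * V / 100
phi = 1 + 0.37 * 237 / 100
phi = 1 + 0.8769
phi = 1.877

1.877


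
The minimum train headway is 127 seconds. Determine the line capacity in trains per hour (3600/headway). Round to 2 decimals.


Capacity = 3600 / headway
Capacity = 3600 / 127
Capacity = 28.35 trains/hour

28.35


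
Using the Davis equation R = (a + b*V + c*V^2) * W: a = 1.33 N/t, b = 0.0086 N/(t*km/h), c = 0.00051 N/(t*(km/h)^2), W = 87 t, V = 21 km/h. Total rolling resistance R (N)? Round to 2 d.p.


b*V = 0.0086 * 21 = 0.1806
c*V^2 = 0.00051 * 441 = 0.22491
R_per_t = 1.33 + 0.1806 + 0.22491 = 1.73551 N/t
R_total = 1.73551 * 87 = 150.99 N

150.99


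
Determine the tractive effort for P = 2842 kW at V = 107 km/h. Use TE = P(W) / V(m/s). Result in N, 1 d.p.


Convert: P = 2842 kW = 2842000 W
V = 107 / 3.6 = 29.7222 m/s
TE = 2842000 / 29.7222
TE = 95618.7 N

95618.7


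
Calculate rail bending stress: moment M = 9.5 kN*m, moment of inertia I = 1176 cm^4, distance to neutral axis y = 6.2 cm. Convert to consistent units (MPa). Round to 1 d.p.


Convert units:
M = 9.5 kN*m = 9500000 N*mm
y = 6.2 cm = 62 mm
I = 1176 cm^4 = 11760000 mm^4
sigma = 9500000 * 62 / 11760000
sigma = 50.1 MPa

50.1


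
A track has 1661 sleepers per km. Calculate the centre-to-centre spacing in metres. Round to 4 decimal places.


Spacing = 1000 m / number of sleepers
Spacing = 1000 / 1661
Spacing = 0.6020 m

0.6020


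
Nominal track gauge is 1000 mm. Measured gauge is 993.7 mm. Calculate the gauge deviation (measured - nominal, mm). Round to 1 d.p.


Deviation = measured - nominal
Deviation = 993.7 - 1000
Deviation = -6.3 mm

-6.3


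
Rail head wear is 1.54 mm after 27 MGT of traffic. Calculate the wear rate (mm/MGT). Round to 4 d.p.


Wear rate = total wear / cumulative tonnage
Rate = 1.54 / 27
Rate = 0.0570 mm/MGT

0.0570


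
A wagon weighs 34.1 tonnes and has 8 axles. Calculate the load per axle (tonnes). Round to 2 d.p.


Load per axle = total weight / number of axles
Load = 34.1 / 8
Load = 4.26 tonnes

4.26


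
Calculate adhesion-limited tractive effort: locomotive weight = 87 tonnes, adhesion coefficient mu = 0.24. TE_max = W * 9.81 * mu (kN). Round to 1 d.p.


TE_max = W * g * mu
TE_max = 87 * 9.81 * 0.24
TE_max = 853.47 * 0.24
TE_max = 204.8 kN

204.8


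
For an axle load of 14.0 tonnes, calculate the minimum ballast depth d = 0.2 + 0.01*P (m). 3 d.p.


d = 0.2 + 0.01 * 14.0
d = 0.2 + 0.14
d = 0.340 m

0.340


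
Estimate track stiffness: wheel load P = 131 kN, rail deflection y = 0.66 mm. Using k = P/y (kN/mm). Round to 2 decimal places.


Track stiffness k = P / y
k = 131 / 0.66
k = 198.48 kN/mm

198.48


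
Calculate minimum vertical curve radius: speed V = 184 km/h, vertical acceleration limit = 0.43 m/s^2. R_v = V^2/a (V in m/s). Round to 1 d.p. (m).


Convert speed: V = 184 / 3.6 = 51.1111 m/s
V^2 = 2612.3457 m^2/s^2
R_v = 2612.3457 / 0.43
R_v = 6075.2 m

6075.2


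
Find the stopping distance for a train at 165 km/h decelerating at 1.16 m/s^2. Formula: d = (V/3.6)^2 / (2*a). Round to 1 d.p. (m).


Convert speed: V = 165 / 3.6 = 45.8333 m/s
V^2 = 2100.6944
d = 2100.6944 / (2 * 1.16)
d = 2100.6944 / 2.32
d = 905.5 m

905.5


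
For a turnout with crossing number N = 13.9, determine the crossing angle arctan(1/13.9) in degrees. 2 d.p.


1/N = 1/13.9 = 0.071942
angle = arctan(0.071942) = 0.071819 rad
angle = 0.071819 * 180/pi = 4.11 degrees

4.11


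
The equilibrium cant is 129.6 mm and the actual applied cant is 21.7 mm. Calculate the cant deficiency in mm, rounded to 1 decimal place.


Cant deficiency = equilibrium cant - actual cant
CD = 129.6 - 21.7
CD = 107.9 mm

107.9


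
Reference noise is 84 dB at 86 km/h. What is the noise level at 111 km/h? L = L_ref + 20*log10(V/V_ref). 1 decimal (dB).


V/V_ref = 111 / 86 = 1.290698
log10(1.290698) = 0.110825
20 * 0.110825 = 2.2165
L = 84 + 2.2165 = 86.2 dB

86.2


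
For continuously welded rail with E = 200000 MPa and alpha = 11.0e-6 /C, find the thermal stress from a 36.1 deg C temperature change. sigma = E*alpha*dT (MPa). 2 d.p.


sigma = E * alpha * dT
sigma = 200000 * 11.0e-6 * 36.1
sigma = 2.2 * 36.1
sigma = 79.42 MPa

79.42


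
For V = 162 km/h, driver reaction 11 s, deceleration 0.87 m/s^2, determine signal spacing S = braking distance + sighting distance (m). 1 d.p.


V = 162 / 3.6 = 45.0 m/s
Braking distance = 45.0^2 / (2*0.87) = 1163.7931 m
Sighting distance = 45.0 * 11 = 495.0 m
S = 1163.7931 + 495.0 = 1658.8 m

1658.8


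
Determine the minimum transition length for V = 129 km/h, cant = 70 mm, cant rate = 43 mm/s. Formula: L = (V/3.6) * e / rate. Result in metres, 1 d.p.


Convert speed: V = 129 / 3.6 = 35.8333 m/s
L = 35.8333 * 70 / 43
L = 2508.3333 / 43
L = 58.3 m

58.3


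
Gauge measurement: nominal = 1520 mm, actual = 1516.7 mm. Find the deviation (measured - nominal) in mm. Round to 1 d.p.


Deviation = measured - nominal
Deviation = 1516.7 - 1520
Deviation = -3.3 mm

-3.3


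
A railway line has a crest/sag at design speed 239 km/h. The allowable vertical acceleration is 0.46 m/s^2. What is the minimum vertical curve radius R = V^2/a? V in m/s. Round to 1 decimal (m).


Convert speed: V = 239 / 3.6 = 66.3889 m/s
V^2 = 4407.4846 m^2/s^2
R_v = 4407.4846 / 0.46
R_v = 9581.5 m

9581.5


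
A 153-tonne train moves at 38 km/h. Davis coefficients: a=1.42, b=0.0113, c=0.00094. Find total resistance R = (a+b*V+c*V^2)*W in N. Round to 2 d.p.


b*V = 0.0113 * 38 = 0.4294
c*V^2 = 0.00094 * 1444 = 1.35736
R_per_t = 1.42 + 0.4294 + 1.35736 = 3.20676 N/t
R_total = 3.20676 * 153 = 490.63 N

490.63


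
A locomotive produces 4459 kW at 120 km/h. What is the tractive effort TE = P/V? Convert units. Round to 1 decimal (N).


Convert: P = 4459 kW = 4459000 W
V = 120 / 3.6 = 33.3333 m/s
TE = 4459000 / 33.3333
TE = 133770.0 N

133770.0


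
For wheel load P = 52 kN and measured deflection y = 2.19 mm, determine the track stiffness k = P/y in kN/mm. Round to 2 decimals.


Track stiffness k = P / y
k = 52 / 2.19
k = 23.74 kN/mm

23.74


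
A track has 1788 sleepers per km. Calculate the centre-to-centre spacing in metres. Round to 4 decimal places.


Spacing = 1000 m / number of sleepers
Spacing = 1000 / 1788
Spacing = 0.5593 m

0.5593


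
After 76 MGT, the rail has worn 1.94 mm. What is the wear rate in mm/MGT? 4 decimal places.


Wear rate = total wear / cumulative tonnage
Rate = 1.94 / 76
Rate = 0.0255 mm/MGT

0.0255


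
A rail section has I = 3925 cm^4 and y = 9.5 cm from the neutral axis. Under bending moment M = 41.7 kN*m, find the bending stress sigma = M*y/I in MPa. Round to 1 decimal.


Convert units:
M = 41.7 kN*m = 41700000 N*mm
y = 9.5 cm = 95 mm
I = 3925 cm^4 = 39250000 mm^4
sigma = 41700000 * 95 / 39250000
sigma = 100.9 MPa

100.9


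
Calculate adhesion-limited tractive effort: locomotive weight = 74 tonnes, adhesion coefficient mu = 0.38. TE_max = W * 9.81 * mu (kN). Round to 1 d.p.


TE_max = W * g * mu
TE_max = 74 * 9.81 * 0.38
TE_max = 725.94 * 0.38
TE_max = 275.9 kN

275.9


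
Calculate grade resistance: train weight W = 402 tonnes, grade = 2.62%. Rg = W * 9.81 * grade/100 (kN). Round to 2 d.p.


Rg = W * 9.81 * grade / 100
Rg = 402 * 9.81 * 2.62 / 100
Rg = 3943.62 * 0.0262
Rg = 103.32 kN

103.32


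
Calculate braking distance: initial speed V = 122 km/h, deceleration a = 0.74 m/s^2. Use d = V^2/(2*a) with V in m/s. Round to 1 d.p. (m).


Convert speed: V = 122 / 3.6 = 33.8889 m/s
V^2 = 1148.4568
d = 1148.4568 / (2 * 0.74)
d = 1148.4568 / 1.48
d = 776.0 m

776.0


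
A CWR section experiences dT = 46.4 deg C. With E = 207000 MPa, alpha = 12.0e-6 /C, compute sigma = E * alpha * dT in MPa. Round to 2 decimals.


sigma = E * alpha * dT
sigma = 207000 * 12.0e-6 * 46.4
sigma = 2.484 * 46.4
sigma = 115.26 MPa

115.26


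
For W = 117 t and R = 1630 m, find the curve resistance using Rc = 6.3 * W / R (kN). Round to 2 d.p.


Rc = 6.3 * W / R
Rc = 6.3 * 117 / 1630
Rc = 737.1 / 1630
Rc = 0.45 kN

0.45


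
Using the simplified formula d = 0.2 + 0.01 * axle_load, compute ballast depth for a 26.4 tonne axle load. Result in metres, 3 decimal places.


d = 0.2 + 0.01 * 26.4
d = 0.2 + 0.264
d = 0.464 m

0.464


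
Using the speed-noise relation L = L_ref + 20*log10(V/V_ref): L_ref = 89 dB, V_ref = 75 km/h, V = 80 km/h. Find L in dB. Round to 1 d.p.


V/V_ref = 80 / 75 = 1.066667
log10(1.066667) = 0.028029
20 * 0.028029 = 0.5606
L = 89 + 0.5606 = 89.6 dB

89.6


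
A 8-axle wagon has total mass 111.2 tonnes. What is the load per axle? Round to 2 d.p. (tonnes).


Load per axle = total weight / number of axles
Load = 111.2 / 8
Load = 13.90 tonnes

13.90


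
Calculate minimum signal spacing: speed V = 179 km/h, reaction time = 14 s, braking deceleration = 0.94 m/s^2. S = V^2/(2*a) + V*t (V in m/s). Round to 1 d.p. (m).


V = 179 / 3.6 = 49.7222 m/s
Braking distance = 49.7222^2 / (2*0.94) = 1315.0529 m
Sighting distance = 49.7222 * 14 = 696.1111 m
S = 1315.0529 + 696.1111 = 2011.2 m

2011.2


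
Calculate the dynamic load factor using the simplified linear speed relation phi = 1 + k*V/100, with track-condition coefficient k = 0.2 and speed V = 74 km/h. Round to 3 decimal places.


phi = 1 + k * V / 100
phi = 1 + 0.2 * 74 / 100
phi = 1 + 0.148
phi = 1.148

1.148


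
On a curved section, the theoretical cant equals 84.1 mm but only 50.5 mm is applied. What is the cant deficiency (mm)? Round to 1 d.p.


Cant deficiency = equilibrium cant - actual cant
CD = 84.1 - 50.5
CD = 33.6 mm

33.6


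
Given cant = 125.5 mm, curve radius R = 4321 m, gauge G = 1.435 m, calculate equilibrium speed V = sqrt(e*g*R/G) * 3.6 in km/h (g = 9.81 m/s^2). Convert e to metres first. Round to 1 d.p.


Convert cant: e = 125.5 mm = 0.1255 m
V_ms = sqrt(0.1255 * 9.81 * 4321 / 1.435)
V_ms = sqrt(3707.192164) = 60.8867 m/s
V = 60.8867 * 3.6 = 219.2 km/h

219.2


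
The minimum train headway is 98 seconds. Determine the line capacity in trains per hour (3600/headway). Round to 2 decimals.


Capacity = 3600 / headway
Capacity = 3600 / 98
Capacity = 36.73 trains/hour

36.73


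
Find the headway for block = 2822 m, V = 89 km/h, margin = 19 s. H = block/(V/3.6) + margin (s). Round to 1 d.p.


V = 89 / 3.6 = 24.7222 m/s
Block traversal time = 2822 / 24.7222 = 114.1483 s
Headway = 114.1483 + 19
Headway = 133.1 s

133.1


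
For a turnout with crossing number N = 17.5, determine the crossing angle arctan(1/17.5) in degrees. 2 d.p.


1/N = 1/17.5 = 0.057143
angle = arctan(0.057143) = 0.057081 rad
angle = 0.057081 * 180/pi = 3.27 degrees

3.27


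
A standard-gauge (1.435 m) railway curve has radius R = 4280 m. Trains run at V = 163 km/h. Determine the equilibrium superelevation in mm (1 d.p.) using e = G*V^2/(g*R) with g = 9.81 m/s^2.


Convert speed: V = 163 / 3.6 = 45.2778 m/s
Apply formula: e = 1.435 * 45.2778^2 / (9.81 * 4280)
e = 1.435 * 2050.0772 / 41986.8
e = 0.070066 m = 70.1 mm

70.1


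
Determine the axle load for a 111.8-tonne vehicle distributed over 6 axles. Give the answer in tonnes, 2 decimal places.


Load per axle = total weight / number of axles
Load = 111.8 / 6
Load = 18.63 tonnes

18.63


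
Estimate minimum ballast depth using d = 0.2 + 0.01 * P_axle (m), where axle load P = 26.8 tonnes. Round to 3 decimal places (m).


d = 0.2 + 0.01 * 26.8
d = 0.2 + 0.268
d = 0.468 m

0.468


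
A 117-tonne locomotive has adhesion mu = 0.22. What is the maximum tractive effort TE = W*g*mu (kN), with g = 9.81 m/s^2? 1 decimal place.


TE_max = W * g * mu
TE_max = 117 * 9.81 * 0.22
TE_max = 1147.77 * 0.22
TE_max = 252.5 kN

252.5


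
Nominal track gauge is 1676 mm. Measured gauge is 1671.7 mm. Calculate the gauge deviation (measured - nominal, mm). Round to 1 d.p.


Deviation = measured - nominal
Deviation = 1671.7 - 1676
Deviation = -4.3 mm

-4.3


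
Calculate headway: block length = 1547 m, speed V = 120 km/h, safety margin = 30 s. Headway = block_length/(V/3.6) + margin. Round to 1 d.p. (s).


V = 120 / 3.6 = 33.3333 m/s
Block traversal time = 1547 / 33.3333 = 46.41 s
Headway = 46.41 + 30
Headway = 76.4 s

76.4


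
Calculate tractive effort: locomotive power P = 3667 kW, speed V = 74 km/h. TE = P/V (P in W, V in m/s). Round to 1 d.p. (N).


Convert: P = 3667 kW = 3667000 W
V = 74 / 3.6 = 20.5556 m/s
TE = 3667000 / 20.5556
TE = 178394.6 N

178394.6


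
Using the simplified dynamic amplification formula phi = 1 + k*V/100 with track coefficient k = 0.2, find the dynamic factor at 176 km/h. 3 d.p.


phi = 1 + k * V / 100
phi = 1 + 0.2 * 176 / 100
phi = 1 + 0.352
phi = 1.352

1.352


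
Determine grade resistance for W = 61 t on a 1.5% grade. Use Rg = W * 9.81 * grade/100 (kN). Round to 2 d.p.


Rg = W * 9.81 * grade / 100
Rg = 61 * 9.81 * 1.5 / 100
Rg = 598.41 * 0.015
Rg = 8.98 kN

8.98


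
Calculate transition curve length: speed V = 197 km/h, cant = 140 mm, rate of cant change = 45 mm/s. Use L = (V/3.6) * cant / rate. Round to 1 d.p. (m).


Convert speed: V = 197 / 3.6 = 54.7222 m/s
L = 54.7222 * 140 / 45
L = 7661.1111 / 45
L = 170.2 m

170.2


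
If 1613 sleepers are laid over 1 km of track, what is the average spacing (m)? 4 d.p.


Spacing = 1000 m / number of sleepers
Spacing = 1000 / 1613
Spacing = 0.6200 m

0.6200


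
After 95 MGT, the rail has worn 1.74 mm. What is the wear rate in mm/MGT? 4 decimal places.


Wear rate = total wear / cumulative tonnage
Rate = 1.74 / 95
Rate = 0.0183 mm/MGT

0.0183


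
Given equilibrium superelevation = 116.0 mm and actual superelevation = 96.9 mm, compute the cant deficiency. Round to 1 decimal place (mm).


Cant deficiency = equilibrium cant - actual cant
CD = 116.0 - 96.9
CD = 19.1 mm

19.1


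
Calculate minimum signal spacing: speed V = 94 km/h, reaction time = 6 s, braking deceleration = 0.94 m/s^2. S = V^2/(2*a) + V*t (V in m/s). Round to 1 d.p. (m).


V = 94 / 3.6 = 26.1111 m/s
Braking distance = 26.1111^2 / (2*0.94) = 362.6543 m
Sighting distance = 26.1111 * 6 = 156.6667 m
S = 362.6543 + 156.6667 = 519.3 m

519.3


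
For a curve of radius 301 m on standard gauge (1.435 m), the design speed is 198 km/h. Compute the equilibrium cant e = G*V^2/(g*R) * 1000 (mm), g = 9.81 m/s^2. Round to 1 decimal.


Convert speed: V = 198 / 3.6 = 55.0 m/s
Apply formula: e = 1.435 * 55.0^2 / (9.81 * 301)
e = 1.435 * 3025.0 / 2952.81
e = 1.470083 m = 1470.1 mm

1470.1


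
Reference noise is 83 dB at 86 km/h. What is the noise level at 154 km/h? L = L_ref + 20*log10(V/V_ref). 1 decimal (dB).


V/V_ref = 154 / 86 = 1.790698
log10(1.790698) = 0.253022
20 * 0.253022 = 5.0604
L = 83 + 5.0604 = 88.1 dB

88.1


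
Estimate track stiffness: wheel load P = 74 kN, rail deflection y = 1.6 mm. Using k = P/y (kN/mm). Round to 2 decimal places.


Track stiffness k = P / y
k = 74 / 1.6
k = 46.25 kN/mm

46.25


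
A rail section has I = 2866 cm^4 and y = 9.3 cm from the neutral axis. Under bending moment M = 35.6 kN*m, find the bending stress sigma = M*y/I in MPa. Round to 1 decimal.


Convert units:
M = 35.6 kN*m = 35600000 N*mm
y = 9.3 cm = 93 mm
I = 2866 cm^4 = 28660000 mm^4
sigma = 35600000 * 93 / 28660000
sigma = 115.5 MPa

115.5


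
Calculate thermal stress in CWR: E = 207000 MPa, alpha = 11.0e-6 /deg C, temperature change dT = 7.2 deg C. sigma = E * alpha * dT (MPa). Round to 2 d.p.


sigma = E * alpha * dT
sigma = 207000 * 11.0e-6 * 7.2
sigma = 2.277 * 7.2
sigma = 16.39 MPa

16.39


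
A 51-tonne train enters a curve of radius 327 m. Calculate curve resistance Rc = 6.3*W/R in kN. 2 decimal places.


Rc = 6.3 * W / R
Rc = 6.3 * 51 / 327
Rc = 321.3 / 327
Rc = 0.98 kN

0.98


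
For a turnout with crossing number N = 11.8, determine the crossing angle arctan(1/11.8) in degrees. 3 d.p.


1/N = 1/11.8 = 0.084746
angle = arctan(0.084746) = 0.084544 rad
angle = 0.084544 * 180/pi = 4.844 degrees

4.844


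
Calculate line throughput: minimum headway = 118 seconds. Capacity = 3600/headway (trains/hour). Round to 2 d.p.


Capacity = 3600 / headway
Capacity = 3600 / 118
Capacity = 30.51 trains/hour

30.51


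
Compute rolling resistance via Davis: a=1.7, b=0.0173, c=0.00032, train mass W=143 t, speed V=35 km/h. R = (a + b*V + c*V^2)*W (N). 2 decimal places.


b*V = 0.0173 * 35 = 0.6055
c*V^2 = 0.00032 * 1225 = 0.392
R_per_t = 1.7 + 0.6055 + 0.392 = 2.6975 N/t
R_total = 2.6975 * 143 = 385.74 N

385.74


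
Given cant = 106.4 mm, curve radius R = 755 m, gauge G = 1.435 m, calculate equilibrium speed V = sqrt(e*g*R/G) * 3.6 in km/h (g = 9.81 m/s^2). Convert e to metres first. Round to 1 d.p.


Convert cant: e = 106.4 mm = 0.1064 m
V_ms = sqrt(0.1064 * 9.81 * 755 / 1.435)
V_ms = sqrt(549.168585) = 23.4343 m/s
V = 23.4343 * 3.6 = 84.4 km/h

84.4


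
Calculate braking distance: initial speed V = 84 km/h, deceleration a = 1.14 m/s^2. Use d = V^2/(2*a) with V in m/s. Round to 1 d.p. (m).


Convert speed: V = 84 / 3.6 = 23.3333 m/s
V^2 = 544.4444
d = 544.4444 / (2 * 1.14)
d = 544.4444 / 2.28
d = 238.8 m

238.8


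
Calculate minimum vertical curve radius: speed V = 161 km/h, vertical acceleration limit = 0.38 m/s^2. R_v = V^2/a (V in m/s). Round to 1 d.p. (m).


Convert speed: V = 161 / 3.6 = 44.7222 m/s
V^2 = 2000.0772 m^2/s^2
R_v = 2000.0772 / 0.38
R_v = 5263.4 m

5263.4


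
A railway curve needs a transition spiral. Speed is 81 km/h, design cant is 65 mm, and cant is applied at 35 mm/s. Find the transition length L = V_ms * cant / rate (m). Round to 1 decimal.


Convert speed: V = 81 / 3.6 = 22.5 m/s
L = 22.5 * 65 / 35
L = 1462.5 / 35
L = 41.8 m

41.8


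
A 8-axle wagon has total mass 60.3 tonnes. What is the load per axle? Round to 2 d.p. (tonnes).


Load per axle = total weight / number of axles
Load = 60.3 / 8
Load = 7.54 tonnes

7.54


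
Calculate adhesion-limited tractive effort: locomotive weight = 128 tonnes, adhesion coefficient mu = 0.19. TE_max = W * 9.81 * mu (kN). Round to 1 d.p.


TE_max = W * g * mu
TE_max = 128 * 9.81 * 0.19
TE_max = 1255.68 * 0.19
TE_max = 238.6 kN

238.6
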